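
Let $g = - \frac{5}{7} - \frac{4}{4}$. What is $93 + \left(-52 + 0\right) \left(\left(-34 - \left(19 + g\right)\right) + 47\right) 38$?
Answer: $\frac{59931}{7} \approx 8561.6$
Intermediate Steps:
$g = - \frac{12}{7}$ ($g = \left(-5\right) \frac{1}{7} - 1 = - \frac{5}{7} - 1 = - \frac{12}{7} \approx -1.7143$)
$93 + \left(-52 + 0\right) \left(\left(-34 - \left(19 + g\right)\right) + 47\right) 38 = 93 + \left(-52 + 0\right) \left(\left(-34 - \left(19 - \frac{12}{7}\right)\right) + 47\right) 38 = 93 + - 52 \left(\left(-34 - \frac{121}{7}\right) + 47\right) 38 = 93 + - 52 \left(- \frac{359}{7} + 47\right) 38 = 93 + \left(-52\right) \left(- \frac{30}{7}\right) 38 = 93 + \frac{1560}{7} \cdot 38 = 93 + \frac{59280}{7} = \frac{59931}{7}$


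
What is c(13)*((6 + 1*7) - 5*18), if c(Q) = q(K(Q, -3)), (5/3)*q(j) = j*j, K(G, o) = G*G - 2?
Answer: -6442359/5 ≈ -1.2885e+6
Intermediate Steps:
K(G, o) = -2 + G**2 (K(G, o) = G**2 - 2 = -2 + G**2)
q(j) = 3*j**2/5 (q(j) = 3*(j*j)/5 = 3*j**2/5)
c(Q) = 3*(-2 + Q**2)**2/5
c(13)*((6 + 1*7) - 5*18) = (3*(-2 + 13**2)**2/5)*((6 + 1*7) - 5*18) = (3*(-2 + 169)**2/5)*((6 + 7) - 90) = ((3/5)*167**2)*(13 - 90) = ((3/5)*27889)*(-77) = (83667/5)*(-77) = -6442359/5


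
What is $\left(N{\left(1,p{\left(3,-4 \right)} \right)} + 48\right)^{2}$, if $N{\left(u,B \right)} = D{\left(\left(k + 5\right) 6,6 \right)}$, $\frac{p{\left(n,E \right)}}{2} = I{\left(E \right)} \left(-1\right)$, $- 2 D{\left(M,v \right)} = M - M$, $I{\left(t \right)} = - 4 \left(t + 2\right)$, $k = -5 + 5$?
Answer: $2304$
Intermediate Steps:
$k = 0$
$I{\left(t \right)} = -8 - 4 t$ ($I{\left(t \right)} = - 4 \left(2 + t\right) = -8 - 4 t$)
$D{\left(M,v \right)} = 0$ ($D{\left(M,v \right)} = - \frac{M - M}{2} = \left(- \frac{1}{2}\right) 0 = 0$)
$p{\left(n,E \right)} = 16 + 8 E$ ($p{\left(n,E \right)} = 2 \left(-8 - 4 E\right) \left(-1\right) = 2 \left(8 + 4 E\right) = 16 + 8 E$)
$N{\left(u,B \right)} = 0$
$\left(N{\left(1,p{\left(3,-4 \right)} \right)} + 48\right)^{2} = \left(0 + 48\right)^{2} = 48^{2} = 2304$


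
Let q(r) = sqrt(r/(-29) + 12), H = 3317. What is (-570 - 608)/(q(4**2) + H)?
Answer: -113315354/319071849 + 2356*sqrt(2407)/319071849 ≈ -0.35478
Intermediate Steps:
q(r) = sqrt(12 - r/29) (q(r) = sqrt(r*(-1/29) + 12) = sqrt(-r/29 + 12) = sqrt(12 - r/29))
(-570 - 608)/(q(4**2) + H) = (-570 - 608)/(sqrt(10092 - 29*4**2)/29 + 3317) = -1178/(sqrt(10092 - 29*16)/29 + 3317) = -1178/(sqrt(10092 - 464)/29 + 3317) = -1178/(sqrt(9628)/29 + 3317) = -1178/((2*sqrt(2407))/29 + 3317) = -1178/(2*sqrt(2407)/29 + 3317) = -1178/(3317 + 2*sqrt(2407)/29)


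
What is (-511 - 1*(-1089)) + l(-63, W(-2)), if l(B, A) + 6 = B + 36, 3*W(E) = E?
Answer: 545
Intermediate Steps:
W(E) = E/3
l(B, A) = 30 + B (l(B, A) = -6 + (B + 36) = -6 + (36 + B) = 30 + B)
(-511 - 1*(-1089)) + l(-63, W(-2)) = (-511 - 1*(-1089)) + (30 - 63) = (-511 + 1089) - 33 = 578 - 33 = 545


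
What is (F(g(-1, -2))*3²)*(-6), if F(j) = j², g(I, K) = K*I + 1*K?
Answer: 0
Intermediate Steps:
g(I, K) = K + I*K (g(I, K) = I*K + K = K + I*K)
(F(g(-1, -2))*3²)*(-6) = ((-2*(1 - 1))²*3²)*(-6) = ((-2*0)²*9)*(-6) = (0²*9)*(-6) = (0*9)*(-6) = 0*(-6) = 0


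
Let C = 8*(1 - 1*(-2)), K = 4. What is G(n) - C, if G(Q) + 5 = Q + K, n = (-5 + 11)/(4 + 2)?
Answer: -24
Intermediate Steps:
n = 1 (n = 6/6 = 6*(⅙) = 1)
C = 24 (C = 8*(1 + 2) = 8*3 = 24)
G(Q) = -1 + Q (G(Q) = -5 + (Q + 4) = -5 + (4 + Q) = -1 + Q)
G(n) - C = (-1 + 1) - 1*24 = 0 - 24 = -24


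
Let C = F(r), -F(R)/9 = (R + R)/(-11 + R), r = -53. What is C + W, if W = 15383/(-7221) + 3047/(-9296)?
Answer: -28086889/1617504 ≈ -17.364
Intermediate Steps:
F(R) = -18*R/(-11 + R) (F(R) = -9*(R + R)/(-11 + R) = -9*2*R/(-11 + R) = -18*R/(-11 + R))
C = -477/32 (C = -18*(-53)/(-11 - 53) = -18*(-53)/(-64) = -18*(-53)*(-1/64) = -477/32 ≈ -14.906)
W = -1987985/808752 (W = 15383*(-1/7221) + 3047*(-1/9296) = -15383/7221 - 3047/9296 = -1987985/808752 ≈ -2.4581)
C + W = -477/32 - 1987985/808752 = -28086889/1617504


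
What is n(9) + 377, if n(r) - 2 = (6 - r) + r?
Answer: 385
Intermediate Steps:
n(r) = 8 (n(r) = 2 + ((6 - r) + r) = 2 + 6 = 8)
n(9) + 377 = 8 + 377 = 385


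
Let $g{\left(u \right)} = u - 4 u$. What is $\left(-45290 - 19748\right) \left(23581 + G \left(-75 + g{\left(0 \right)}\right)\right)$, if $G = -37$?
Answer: $-1714141528$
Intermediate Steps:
$g{\left(u \right)} = - 3 u$
$\left(-45290 - 19748\right) \left(23581 + G \left(-75 + g{\left(0 \right)}\right)\right) = \left(-45290 - 19748\right) \left(23581 - 37 \left(-75 - 0\right)\right) = - 65038 \left(23581 - 37 \left(-75 + 0\right)\right) = - 65038 \left(23581 - -2775\right) = - 65038 \left(23581 + 2775\right) = \left(-65038\right) 26356 = -1714141528$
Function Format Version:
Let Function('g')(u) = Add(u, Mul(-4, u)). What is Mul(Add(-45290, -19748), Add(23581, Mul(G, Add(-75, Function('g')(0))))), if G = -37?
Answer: -1714141528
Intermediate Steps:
Function('g')(u) = Mul(-3, u)
Mul(Add(-45290, -19748), Add(23581, Mul(G, Add(-75, Function('g')(0))))) = Mul(Add(-45290, -19748), Add(23581, Mul(-37, Add(-75, Mul(-3, 0))))) = Mul(-65038, Add(23581, Mul(-37, Add(-75, 0)))) = Mul(-65038, Add(23581, Mul(-37, -75))) = Mul(-65038, Add(23581, 2775)) = Mul(-65038, 26356) = -1714141528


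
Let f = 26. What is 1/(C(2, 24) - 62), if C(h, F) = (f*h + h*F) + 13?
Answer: 1/51 ≈ 0.019608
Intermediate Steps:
C(h, F) = 13 + 26*h + F*h (C(h, F) = (26*h + h*F) + 13 = (26*h + F*h) + 13 = 13 + 26*h + F*h)
1/(C(2, 24) - 62) = 1/((13 + 26*2 + 24*2) - 62) = 1/((13 + 52 + 48) - 62) = 1/(113 - 62) = 1/51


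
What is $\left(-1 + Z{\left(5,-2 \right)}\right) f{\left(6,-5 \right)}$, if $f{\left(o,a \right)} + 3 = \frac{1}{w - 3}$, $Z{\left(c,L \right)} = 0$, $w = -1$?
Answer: $\frac{13}{4} \approx 3.25$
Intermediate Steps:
$f{\left(o,a \right)} = - \frac{13}{4}$ ($f{\left(o,a \right)} = -3 + \frac{1}{-1 - 3} = -3 + \frac{1}{-4} = -3 - \frac{1}{4} = - \frac{13}{4}$)
$\left(-1 + Z{\left(5,-2 \right)}\right) f{\left(6,-5 \right)} = \left(-1 + 0\right) \left(- \frac{13}{4}\right) = \left(-1\right) \left(- \frac{13}{4}\right) = \frac{13}{4}$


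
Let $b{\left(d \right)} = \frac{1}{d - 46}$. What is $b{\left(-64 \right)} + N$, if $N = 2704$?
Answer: $\frac{297439}{110} \approx 2704.0$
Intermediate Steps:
$b{\left(d \right)} = \frac{1}{-46 + d}$
$b{\left(-64 \right)} + N = \frac{1}{-46 - 64} + 2704 = \frac{1}{-110} + 2704 = - \frac{1}{110} + 2704 = \frac{297439}{110}$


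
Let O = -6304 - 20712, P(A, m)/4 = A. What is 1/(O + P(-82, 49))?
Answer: -1/27344 ≈ -3.6571e-5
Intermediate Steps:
P(A, m) = 4*A
O = -27016
1/(O + P(-82, 49)) = 1/(-27016 + 4*(-82)) = 1/(-27016 - 328) = 1/(-27344) = -1/27344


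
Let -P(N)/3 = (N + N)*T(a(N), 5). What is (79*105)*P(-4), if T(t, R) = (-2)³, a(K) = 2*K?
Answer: -1592640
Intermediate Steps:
T(t, R) = -8
P(N) = 48*N (P(N) = -3*(N + N)*(-8) = -3*2*N*(-8) = -(-48)*N = 48*N)
(79*105)*P(-4) = (79*105)*(48*(-4)) = 8295*(-192) = -1592640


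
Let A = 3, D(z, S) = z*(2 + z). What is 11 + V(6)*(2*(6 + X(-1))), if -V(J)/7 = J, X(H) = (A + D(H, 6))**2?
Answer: -829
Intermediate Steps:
X(H) = (3 + H*(2 + H))**2
V(J) = -7*J
11 + V(6)*(2*(6 + X(-1))) = 11 + (-7*6)*(2*(6 + (3 - (2 - 1))**2)) = 11 - 84*(6 + (3 - 1*1)**2) = 11 - 84*(6 + (3 - 1)**2) = 11 - 84*(6 + 2**2) = 11 - 84*(6 + 4) = 11 - 84*10 = 11 - 42*20 = 11 - 840 = -829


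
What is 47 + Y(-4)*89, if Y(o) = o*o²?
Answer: -5649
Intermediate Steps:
Y(o) = o³
47 + Y(-4)*89 = 47 + (-4)³*89 = 47 - 64*89 = 47 - 5696 = -5649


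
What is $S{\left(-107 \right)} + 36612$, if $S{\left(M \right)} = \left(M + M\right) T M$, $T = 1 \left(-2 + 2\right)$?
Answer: $36612$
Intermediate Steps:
$T = 0$ ($T = 1 \cdot 0 = 0$)
$S{\left(M \right)} = 0$ ($S{\left(M \right)} = \left(M + M\right) 0 M = 2 M 0 = 0$)
$S{\left(-107 \right)} + 36612 = 0 + 36612 = 36612$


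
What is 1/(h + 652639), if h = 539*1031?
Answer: 1/1208348 ≈ 8.2758e-7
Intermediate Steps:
h = 555709
1/(h + 652639) = 1/(555709 + 652639) = 1/1208348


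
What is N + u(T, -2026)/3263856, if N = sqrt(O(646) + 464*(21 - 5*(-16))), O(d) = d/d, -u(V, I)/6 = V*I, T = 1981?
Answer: 2006753/271988 + sqrt(46865) ≈ 223.86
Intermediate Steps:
u(V, I) = -6*I*V (u(V, I) = -6*V*I = -6*I*V)
O(d) = 1
N = sqrt(46865) (N = sqrt(1 + 464*(21 - 5*(-16))) = sqrt(1 + 464*(21 + 80)) = sqrt(1 + 464*101) = sqrt(1 + 46864) = sqrt(46865) ≈ 216.48)
N + u(T, -2026)/3263856 = sqrt(46865) - 6*(-2026)*1981/3263856 = sqrt(46865) + 24081036*(1/3263856) = sqrt(46865) + 2006753/271988 = 2006753/271988 + sqrt(46865)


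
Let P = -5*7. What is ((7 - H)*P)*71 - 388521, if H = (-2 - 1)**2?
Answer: -383551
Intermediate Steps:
P = -35
H = 9 (H = (-3)**2 = 9)
((7 - H)*P)*71 - 388521 = ((7 - 1*9)*(-35))*71 - 388521 = ((7 - 9)*(-35))*71 - 388521 = -2*(-35)*71 - 388521 = 70*71 - 388521 = 4970 - 388521 = -383551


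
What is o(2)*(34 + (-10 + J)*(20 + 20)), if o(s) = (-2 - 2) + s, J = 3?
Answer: 492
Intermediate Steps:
o(s) = -4 + s
o(2)*(34 + (-10 + J)*(20 + 20)) = (-4 + 2)*(34 + (-10 + 3)*(20 + 20)) = -2*(34 - 7*40) = -2*(34 - 280) = -2*(-246) = 492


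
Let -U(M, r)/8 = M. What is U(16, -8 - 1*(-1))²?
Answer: 16384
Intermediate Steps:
U(M, r) = -8*M
U(16, -8 - 1*(-1))² = (-8*16)² = (-128)² = 16384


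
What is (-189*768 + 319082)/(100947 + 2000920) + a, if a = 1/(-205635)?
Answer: 35763993683/432217420545 ≈ 0.082745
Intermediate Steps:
a = -1/205635 ≈ -4.8630e-6
(-189*768 + 319082)/(100947 + 2000920) + a = (-189*768 + 319082)/(100947 + 2000920) - 1/205635 = (-145152 + 319082)/2101867 - 1/205635 = 173930*(1/2101867) - 1/205635 = 173930/2101867 - 1/205635 = 35763993683/432217420545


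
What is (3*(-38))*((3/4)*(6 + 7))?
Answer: -2223/2 ≈ -1111.5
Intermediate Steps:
(3*(-38))*((3/4)*(6 + 7)) = -114*3*(1/4)*13 = -171*13/2 = -114*39/4 = -2223/2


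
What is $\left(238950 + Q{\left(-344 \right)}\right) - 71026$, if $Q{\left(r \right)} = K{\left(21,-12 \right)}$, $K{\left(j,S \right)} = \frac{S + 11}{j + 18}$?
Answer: $\frac{6549035}{39} \approx 1.6792 \cdot 10^{5}$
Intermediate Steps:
$K{\left(j,S \right)} = \frac{11 + S}{18 + j}$
$Q{\left(r \right)} = - \frac{1}{39}$ ($Q{\left(r \right)} = \frac{11 - 12}{18 + 21} = \frac{1}{39} \left(-1\right) = - \frac{1}{39}$)
$\left(238950 + Q{\left(-344 \right)}\right) - 71026 = \left(238950 - \frac{1}{39}\right) - 71026 = \frac{9319049}{39} - 71026 = \frac{6549035}{39}$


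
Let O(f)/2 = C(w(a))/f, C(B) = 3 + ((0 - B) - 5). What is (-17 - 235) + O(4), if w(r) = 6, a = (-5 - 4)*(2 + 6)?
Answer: -256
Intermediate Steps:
a = -72 (a = -9*8 = -72)
C(B) = -2 - B (C(B) = 3 + (-B - 5) = 3 + (-5 - B) = -2 - B)
O(f) = -16/f (O(f) = 2*((-2 - 1*6)/f) = 2*((-2 - 6)/f) = 2*(-8/f) = -16/f)
(-17 - 235) + O(4) = (-17 - 235) - 16/4 = -252 - 16*1/4 = -252 - 4 = -256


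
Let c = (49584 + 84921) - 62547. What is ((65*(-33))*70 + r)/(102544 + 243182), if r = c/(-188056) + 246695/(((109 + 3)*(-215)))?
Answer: -16999641387389/39139540890912 ≈ -0.43433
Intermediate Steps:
c = 71958 (c = 134505 - 62547 = 71958)
r = -1203130589/113209712 (r = 71958/(-188056) + 246695/(((109 + 3)*(-215))) = 71958*(-1/188056) + 246695/((112*(-215))) = -35979/94028 + 246695/(-24080) = -35979/94028 + 246695*(-1/24080) = -35979/94028 - 49339/4816 = -1203130589/113209712 ≈ -10.627)
((65*(-33))*70 + r)/(102544 + 243182) = ((65*(-33))*70 - 1203130589/113209712)/(102544 + 243182) = (-2145*70 - 1203130589/113209712)/345726 = (-150150 - 1203130589/113209712)*(1/345726) = -16999641387389/113209712*1/345726 = -16999641387389/39139540890912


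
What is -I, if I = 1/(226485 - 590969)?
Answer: 1/364484 ≈ 2.7436e-6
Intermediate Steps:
I = -1/364484 (I = 1/(-364484) = -1/364484 ≈ -2.7436e-6)
-I = -1*(-1/364484) = 1/364484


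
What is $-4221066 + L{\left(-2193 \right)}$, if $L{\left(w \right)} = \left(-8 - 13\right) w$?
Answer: $-4175013$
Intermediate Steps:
$L{\left(w \right)} = - 21 w$
$-4221066 + L{\left(-2193 \right)} = -4221066 - -46053 = -4221066 + 46053 = -4175013$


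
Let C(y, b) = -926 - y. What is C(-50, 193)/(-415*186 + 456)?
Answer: 146/12789 ≈ 0.011416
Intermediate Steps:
C(-50, 193)/(-415*186 + 456) = (-926 - 1*(-50))/(-415*186 + 456) = (-926 + 50)/(-77190 + 456) = -876/(-76734) = -876*(-1/76734) = 146/12789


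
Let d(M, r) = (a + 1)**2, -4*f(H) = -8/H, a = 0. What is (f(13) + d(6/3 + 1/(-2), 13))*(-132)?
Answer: -1980/13 ≈ -152.31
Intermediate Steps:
f(H) = 2/H (f(H) = -(-2)/H = 2/H)
d(M, r) = 1 (d(M, r) = (0 + 1)**2 = 1**2 = 1)
(f(13) + d(6/3 + 1/(-2), 13))*(-132) = (2/13 + 1)*(-132) = (15/13)*(-132) = -1980/13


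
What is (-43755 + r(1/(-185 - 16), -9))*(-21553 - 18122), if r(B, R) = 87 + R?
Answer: 1732884975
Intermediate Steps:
(-43755 + r(1/(-185 - 16), -9))*(-21553 - 18122) = (-43755 + (87 - 9))*(-21553 - 18122) = (-43755 + 78)*(-39675) = -43677*(-39675) = 1732884975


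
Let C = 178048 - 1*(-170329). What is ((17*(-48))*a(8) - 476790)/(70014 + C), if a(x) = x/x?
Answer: -477606/418391 ≈ -1.1415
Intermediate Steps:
C = 348377 (C = 178048 + 170329 = 348377)
a(x) = 1
((17*(-48))*a(8) - 476790)/(70014 + C) = ((17*(-48))*1 - 476790)/(70014 + 348377) = (-816*1 - 476790)/418391 = (-816 - 476790)*(1/418391) = -477606*1/418391 = -477606/418391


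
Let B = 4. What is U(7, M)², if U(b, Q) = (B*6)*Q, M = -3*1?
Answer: 5184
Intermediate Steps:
M = -3
U(b, Q) = 24*Q (U(b, Q) = (4*6)*Q = 24*Q)
U(7, M)² = (24*(-3))² = (-72)² = 5184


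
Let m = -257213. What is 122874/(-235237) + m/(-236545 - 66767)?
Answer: 23236855793/71350204944 ≈ 0.32567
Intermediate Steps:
122874/(-235237) + m/(-236545 - 66767) = 122874/(-235237) - 257213/(-236545 - 66767) = 122874*(-1/235237) - 257213/(-303312) = -122874/235237 - 257213*(-1/303312) = -122874/235237 + 257213/303312 = 23236855793/71350204944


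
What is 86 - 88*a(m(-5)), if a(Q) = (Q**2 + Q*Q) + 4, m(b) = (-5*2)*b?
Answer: -440266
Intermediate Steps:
m(b) = -10*b
a(Q) = 4 + 2*Q**2 (a(Q) = (Q**2 + Q**2) + 4 = 2*Q**2 + 4 = 4 + 2*Q**2)
86 - 88*a(m(-5)) = 86 - 88*(4 + 2*(-10*(-5))**2) = 86 - 88*(4 + 2*50**2) = 86 - 88*(4 + 2*2500) = 86 - 88*(4 + 5000) = 86 - 88*5004 = 86 - 440352 = -440266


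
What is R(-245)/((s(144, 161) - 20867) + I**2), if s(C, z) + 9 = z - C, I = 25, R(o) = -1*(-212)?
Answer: -106/10117 ≈ -0.010477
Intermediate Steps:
R(o) = 212
s(C, z) = -9 + z - C (s(C, z) = -9 + (z - C) = -9 + z - C)
R(-245)/((s(144, 161) - 20867) + I**2) = 212/(((-9 + 161 - 1*144) - 20867) + 25**2) = 212/(((-9 + 161 - 144) - 20867) + 625) = 212/((8 - 20867) + 625) = 212/(-20859 + 625) = 212/(-20234) = 212*(-1/20234) = -106/10117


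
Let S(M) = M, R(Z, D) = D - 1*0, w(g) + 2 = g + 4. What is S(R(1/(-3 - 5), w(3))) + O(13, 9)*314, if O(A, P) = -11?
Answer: -3449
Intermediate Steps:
w(g) = 2 + g (w(g) = -2 + (g + 4) = -2 + (4 + g) = 2 + g)
R(Z, D) = D (R(Z, D) = D + 0 = D)
S(R(1/(-3 - 5), w(3))) + O(13, 9)*314 = (2 + 3) - 11*314 = 5 - 3454 = -3449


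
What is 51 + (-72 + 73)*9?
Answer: 60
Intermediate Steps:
51 + (-72 + 73)*9 = 51 + 1*9 = 51 + 9 = 60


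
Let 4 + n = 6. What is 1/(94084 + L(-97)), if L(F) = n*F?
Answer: 1/93890 ≈ 1.0651e-5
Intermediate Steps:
n = 2 (n = -4 + 6 = 2)
L(F) = 2*F
1/(94084 + L(-97)) = 1/(94084 + 2*(-97)) = 1/(94084 - 194) = 1/93890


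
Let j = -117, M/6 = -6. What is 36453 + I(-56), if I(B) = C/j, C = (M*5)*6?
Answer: 474009/13 ≈ 36462.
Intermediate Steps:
M = -36 (M = 6*(-6) = -36)
C = -1080 (C = -36*5*6 = -180*6 = -1080)
I(B) = 120/13 (I(B) = -1080/(-117) = -1080*(-1/117) = 120/13)
36453 + I(-56) = 36453 + 120/13 = 474009/13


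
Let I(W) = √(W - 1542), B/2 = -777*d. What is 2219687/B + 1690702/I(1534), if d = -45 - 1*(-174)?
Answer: -2219687/200466 - 845351*I*√2/2 ≈ -11.073 - 5.9775e+5*I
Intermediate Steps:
d = 129 (d = -45 + 174 = 129)
B = -200466 (B = 2*(-777*129) = 2*(-100233) = -200466)
I(W) = √(-1542 + W)
2219687/B + 1690702/I(1534) = 2219687/(-200466) + 1690702/(√(-1542 + 1534)) = 2219687*(-1/200466) + 1690702/(√(-8)) = -2219687/200466 + 1690702/((2*I*√2)) = -2219687/200466 + 1690702*(-I*√2/4) = -2219687/200466 - 845351*I*√2/2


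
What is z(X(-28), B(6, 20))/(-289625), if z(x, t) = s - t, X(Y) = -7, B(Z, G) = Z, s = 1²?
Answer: 1/57925 ≈ 1.7264e-5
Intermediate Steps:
s = 1
z(x, t) = 1 - t
z(X(-28), B(6, 20))/(-289625) = (1 - 1*6)/(-289625) = (1 - 6)*(-1/289625) = -5*(-1/289625) = 1/57925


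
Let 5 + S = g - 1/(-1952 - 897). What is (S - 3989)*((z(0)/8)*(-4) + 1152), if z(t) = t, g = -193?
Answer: -13741933824/2849 ≈ -4.8234e+6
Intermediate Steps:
S = -564101/2849 (S = -5 + (-193 - 1/(-1952 - 897)) = -5 + (-193 - 1/(-2849)) = -5 + (-193 - 1*(-1/2849)) = -5 + (-193 + 1/2849) = -5 - 549856/2849 = -564101/2849 ≈ -198.00)
(S - 3989)*((z(0)/8)*(-4) + 1152) = (-564101/2849 - 3989)*((0/8)*(-4) + 1152) = -11928762*(((⅛)*0)*(-4) + 1152)/2849 = -11928762*(0*(-4) + 1152)/2849 = -11928762*(0 + 1152)/2849 = -11928762/2849*1152 = -13741933824/2849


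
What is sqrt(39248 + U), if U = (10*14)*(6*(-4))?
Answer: 4*sqrt(2243) ≈ 189.44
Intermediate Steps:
U = -3360 (U = 140*(-24) = -3360)
sqrt(39248 + U) = sqrt(39248 - 3360) = sqrt(35888) = 4*sqrt(2243)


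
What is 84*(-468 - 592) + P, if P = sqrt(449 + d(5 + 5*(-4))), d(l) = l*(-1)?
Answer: -89040 + 4*sqrt(29) ≈ -89019.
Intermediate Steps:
d(l) = -l
P = 4*sqrt(29) (P = sqrt(449 - (5 + 5*(-4))) = sqrt(449 - (5 - 20)) = sqrt(449 - 1*(-15)) = sqrt(449 + 15) = sqrt(464) = 4*sqrt(29) ≈ 21.541)
84*(-468 - 592) + P = 84*(-468 - 592) + 4*sqrt(29) = 84*(-1060) + 4*sqrt(29) = -89040 + 4*sqrt(29)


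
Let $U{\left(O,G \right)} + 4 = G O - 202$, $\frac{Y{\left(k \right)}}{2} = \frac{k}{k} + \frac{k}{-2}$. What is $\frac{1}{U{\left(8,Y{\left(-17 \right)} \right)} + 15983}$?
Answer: $\frac{1}{15929} \approx 6.2779 \cdot 10^{-5}$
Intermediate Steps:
$Y{\left(k \right)} = 2 - k$ ($Y{\left(k \right)} = 2 \left(\frac{k}{k} + \frac{k}{-2}\right) = 2 \left(1 + k \left(- \frac{1}{2}\right)\right) = 2 \left(1 - \frac{k}{2}\right) = 2 - k$)
$U{\left(O,G \right)} = -206 + G O$ ($U{\left(O,G \right)} = -4 + \left(G O - 202\right) = -4 + \left(-202 + G O\right) = -206 + G O$)
$\frac{1}{U{\left(8,Y{\left(-17 \right)} \right)} + 15983} = \frac{1}{\left(-206 + \left(2 - -17\right) 8\right) + 15983} = \frac{1}{\left(-206 + \left(2 + 17\right) 8\right) + 15983} = \frac{1}{\left(-206 + 19 \cdot 8\right) + 15983} = \frac{1}{\left(-206 + 152\right) + 15983} = \frac{1}{-54 + 15983} = \frac{1}{15929}$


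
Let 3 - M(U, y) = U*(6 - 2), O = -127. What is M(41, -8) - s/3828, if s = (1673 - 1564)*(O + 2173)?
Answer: -12717/58 ≈ -219.26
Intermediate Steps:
s = 223014 (s = (1673 - 1564)*(-127 + 2173) = 109*2046 = 223014)
M(U, y) = 3 - 4*U (M(U, y) = 3 - U*(6 - 2) = 3 - U*4 = 3 - 4*U)
M(41, -8) - s/3828 = (3 - 4*41) - 223014/3828 = (3 - 164) - 223014/3828 = -161 - 1*3379/58 = -161 - 3379/58 = -12717/58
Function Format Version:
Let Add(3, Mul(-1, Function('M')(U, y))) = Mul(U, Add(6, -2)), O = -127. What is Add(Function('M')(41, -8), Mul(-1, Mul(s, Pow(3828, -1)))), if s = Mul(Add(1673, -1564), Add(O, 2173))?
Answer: Rational(-12717, 58) ≈ -219.26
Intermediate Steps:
s = 223014 (s = Mul(Add(1673, -1564), Add(-127, 2173)) = Mul(109, 2046) = 223014)
Function('M')(U, y) = Add(3, Mul(-4, U)) (Function('M')(U, y) = Add(3, Mul(-1, Mul(U, Add(6, -2)))) = Add(3, Mul(-1, Mul(U, 4))) = Add(3, Mul(-1, Mul(4, U))) = Add(3, Mul(-4, U)))
Add(Function('M')(41, -8), Mul(-1, Mul(s, Pow(3828, -1)))) = Add(Add(3, Mul(-4, 41)), Mul(-1, Mul(223014, Pow(3828, -1)))) = Add(Add(3, -164), Mul(-1, Mul(223014, Rational(1, 3828)))) = Add(-161, Mul(-1, Rational(3379, 58))) = Add(-161, Rational(-3379, 58)) = Rational(-12717, 58)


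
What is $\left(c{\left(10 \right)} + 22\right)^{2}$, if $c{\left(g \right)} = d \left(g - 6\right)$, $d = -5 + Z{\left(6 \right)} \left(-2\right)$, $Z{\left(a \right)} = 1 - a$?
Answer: $1764$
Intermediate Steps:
$d = 5$ ($d = -5 + \left(1 - 6\right) \left(-2\right) = -5 - -10 = -5 + 10 = 5$)
$c{\left(g \right)} = -30 + 5 g$ ($c{\left(g \right)} = 5 \left(g - 6\right) = 5 \left(-6 + g\right) = -30 + 5 g$)
$\left(c{\left(10 \right)} + 22\right)^{2} = \left(\left(-30 + 5 \cdot 10\right) + 22\right)^{2} = \left(\left(-30 + 50\right) + 22\right)^{2} = \left(20 + 22\right)^{2} = 42^{2} = 1764$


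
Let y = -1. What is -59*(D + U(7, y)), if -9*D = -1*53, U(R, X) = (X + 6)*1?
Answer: -5782/9 ≈ -642.44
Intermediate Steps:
U(R, X) = 6 + X (U(R, X) = (6 + X)*1 = 6 + X)
D = 53/9 (D = -(-1)*53/9 = -⅑*(-53) = 53/9 ≈ 5.8889)
-59*(D + U(7, y)) = -59*(53/9 + (6 - 1)) = -59*(53/9 + 5) = -59*98/9 = -5782/9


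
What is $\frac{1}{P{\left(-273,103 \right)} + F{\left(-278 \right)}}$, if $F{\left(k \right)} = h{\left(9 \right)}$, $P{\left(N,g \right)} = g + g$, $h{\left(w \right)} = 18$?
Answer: $\frac{1}{224} \approx 0.0044643$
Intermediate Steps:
$P{\left(N,g \right)} = 2 g$
$F{\left(k \right)} = 18$
$\frac{1}{P{\left(-273,103 \right)} + F{\left(-278 \right)}} = \frac{1}{2 \cdot 103 + 18} = \frac{1}{206 + 18} = \frac{1}{224}$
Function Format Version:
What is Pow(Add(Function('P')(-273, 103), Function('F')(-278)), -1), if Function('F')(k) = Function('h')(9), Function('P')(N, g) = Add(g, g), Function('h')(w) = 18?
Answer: Rational(1, 224) ≈ 0.0044643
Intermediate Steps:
Function('P')(N, g) = Mul(2, g)
Function('F')(k) = 18
Pow(Add(Function('P')(-273, 103), Function('F')(-278)), -1) = Pow(Add(Mul(2, 103), 18), -1) = Pow(Add(206, 18), -1) = Pow(224, -1) = Rational(1, 224)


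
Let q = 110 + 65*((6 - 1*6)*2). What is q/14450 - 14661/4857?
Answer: -7043906/2339455 ≈ -3.0109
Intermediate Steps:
q = 110 (q = 110 + 65*((6 - 6)*2) = 110 + 65*(0*2) = 110 + 65*0 = 110 + 0 = 110)
q/14450 - 14661/4857 = 110/14450 - 14661/4857 = 110*(1/14450) - 14661*1/4857 = 11/1445 - 4887/1619 = -7043906/2339455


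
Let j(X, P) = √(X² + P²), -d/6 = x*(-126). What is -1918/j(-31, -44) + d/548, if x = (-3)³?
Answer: -5103/137 - 1918*√2897/2897 ≈ -72.883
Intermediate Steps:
x = -27
d = -20412 (d = -(-162)*(-126) = -6*3402 = -20412)
j(X, P) = √(P² + X²)
-1918/j(-31, -44) + d/548 = -1918/√((-44)² + (-31)²) - 20412/548 = -1918/√(1936 + 961) - 20412*1/548 = -1918*√2897/2897 - 5103/137 = -5103/137 - 1918*√2897/2897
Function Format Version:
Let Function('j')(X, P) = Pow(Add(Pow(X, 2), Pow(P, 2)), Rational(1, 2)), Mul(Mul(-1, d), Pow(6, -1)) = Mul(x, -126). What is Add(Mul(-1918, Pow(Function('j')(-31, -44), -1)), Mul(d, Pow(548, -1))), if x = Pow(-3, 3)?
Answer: Add(Rational(-5103, 137), Mul(Rational(-1918, 2897), Pow(2897, Rational(1, 2)))) ≈ -72.883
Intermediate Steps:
x = -27
d = -20412 (d = Mul(-6, Mul(-27, -126)) = Mul(-6, 3402) = -20412)
Function('j')(X, P) = Pow(Add(Pow(P, 2), Pow(X, 2)), Rational(1, 2))
Add(Mul(-1918, Pow(Function('j')(-31, -44), -1)), Mul(d, Pow(548, -1))) = Add(Mul(-1918, Pow(Pow(Add(Pow(-44, 2), Pow(-31, 2)), Rational(1, 2)), -1)), Mul(-20412, Pow(548, -1))) = Add(Mul(-1918, Pow(Pow(Add(1936, 961), Rational(1, 2)), -1)), Mul(-20412, Rational(1, 548))) = Add(Mul(-1918, Pow(Pow(2897, Rational(1, 2)), -1)), Rational(-5103, 137)) = Add(Mul(-1918, Mul(Rational(1, 2897), Pow(2897, Rational(1, 2)))), Rational(-5103, 137)) = Add(Mul(Rational(-1918, 2897), Pow(2897, Rational(1, 2))), Rational(-5103, 137)) = Add(Rational(-5103, 137), Mul(Rational(-1918, 2897), Pow(2897, Rational(1, 2))))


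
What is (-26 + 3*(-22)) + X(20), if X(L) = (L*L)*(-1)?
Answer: -492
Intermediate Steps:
X(L) = -L**2 (X(L) = L**2*(-1) = -L**2)
(-26 + 3*(-22)) + X(20) = (-26 + 3*(-22)) - 1*20**2 = (-26 - 66) - 1*400 = -92 - 400 = -492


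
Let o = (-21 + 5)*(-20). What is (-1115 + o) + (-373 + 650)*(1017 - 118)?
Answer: 248228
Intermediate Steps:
o = 320 (o = -16*(-20) = 320)
(-1115 + o) + (-373 + 650)*(1017 - 118) = (-1115 + 320) + (-373 + 650)*(1017 - 118) = -795 + 277*899 = -795 + 249023 = 248228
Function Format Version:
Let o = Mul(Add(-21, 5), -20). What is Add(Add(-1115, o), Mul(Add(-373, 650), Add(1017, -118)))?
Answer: 248228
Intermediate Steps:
o = 320 (o = Mul(-16, -20) = 320)
Add(Add(-1115, o), Mul(Add(-373, 650), Add(1017, -118))) = Add(Add(-1115, 320), Mul(Add(-373, 650), Add(1017, -118))) = Add(-795, Mul(277, 899)) = Add(-795, 249023) = 248228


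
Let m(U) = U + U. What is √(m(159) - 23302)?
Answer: 26*I*√34 ≈ 151.6*I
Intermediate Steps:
m(U) = 2*U
√(m(159) - 23302) = √(2*159 - 23302) = √(318 - 23302) = √(-22984) = 26*I*√34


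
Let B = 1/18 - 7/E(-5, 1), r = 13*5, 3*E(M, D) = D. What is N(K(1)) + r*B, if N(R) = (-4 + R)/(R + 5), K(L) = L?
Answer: -12257/9 ≈ -1361.9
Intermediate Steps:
E(M, D) = D/3
r = 65
B = -377/18 (B = 1/18 - 7/((1/3)*1) = 1*(1/18) - 7/1/3 = 1/18 - 7*3 = 1/18 - 21 = -377/18 ≈ -20.944)
N(R) = (-4 + R)/(5 + R)
N(K(1)) + r*B = (-4 + 1)/(5 + 1) + 65*(-377/18) = -3/6 - 24505/18 = (1/6)*(-3) - 24505/18 = -1/2 - 24505/18 = -12257/9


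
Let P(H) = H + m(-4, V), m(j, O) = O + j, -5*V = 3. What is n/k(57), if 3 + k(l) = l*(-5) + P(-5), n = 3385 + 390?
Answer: -18875/1488 ≈ -12.685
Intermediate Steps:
V = -⅗ (V = -⅕*3 = -⅗ ≈ -0.60000)
n = 3775
P(H) = -23/5 + H (P(H) = H + (-⅗ - 4) = H - 23/5 = -23/5 + H)
k(l) = -63/5 - 5*l (k(l) = -3 + (l*(-5) + (-23/5 - 5)) = -3 + (-5*l - 48/5) = -3 + (-48/5 - 5*l) = -63/5 - 5*l)
n/k(57) = 3775/(-63/5 - 5*57) = 3775/(-63/5 - 285) = 3775/(-1488/5) = 3775*(-5/1488) = -18875/1488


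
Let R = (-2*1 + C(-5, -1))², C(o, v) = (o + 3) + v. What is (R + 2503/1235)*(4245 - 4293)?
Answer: -1602144/1235 ≈ -1297.3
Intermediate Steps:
C(o, v) = 3 + o + v (C(o, v) = (3 + o) + v = 3 + o + v)
R = 25 (R = (-2*1 + (3 - 5 - 1))² = (-2 - 3)² = (-5)² = 25)
(R + 2503/1235)*(4245 - 4293) = (25 + 2503/1235)*(4245 - 4293) = (25 + 2503*(1/1235))*(-48) = (25 + 2503/1235)*(-48) = (33378/1235)*(-48) = -1602144/1235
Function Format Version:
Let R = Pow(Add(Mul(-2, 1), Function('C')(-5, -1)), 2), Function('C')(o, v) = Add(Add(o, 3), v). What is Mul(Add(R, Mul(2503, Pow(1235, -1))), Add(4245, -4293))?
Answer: Rational(-1602144, 1235) ≈ -1297.3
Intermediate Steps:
Function('C')(o, v) = Add(3, o, v) (Function('C')(o, v) = Add(Add(3, o), v) = Add(3, o, v))
R = 25 (R = Pow(Add(Mul(-2, 1), Add(3, -5, -1)), 2) = Pow(Add(-2, -3), 2) = Pow(-5, 2) = 25)
Mul(Add(R, Mul(2503, Pow(1235, -1))), Add(4245, -4293)) = Mul(Add(25, Mul(2503, Pow(1235, -1))), Add(4245, -4293)) = Mul(Add(25, Mul(2503, Rational(1, 1235))), -48) = Mul(Add(25, Rational(2503, 1235)), -48) = Mul(Rational(33378, 1235), -48) = Rational(-1602144, 1235)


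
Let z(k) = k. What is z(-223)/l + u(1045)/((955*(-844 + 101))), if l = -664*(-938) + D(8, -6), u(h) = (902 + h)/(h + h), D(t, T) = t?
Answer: -3017451173/8396963827400 ≈ -0.00035935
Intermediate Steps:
u(h) = (902 + h)/(2*h) (u(h) = (902 + h)/((2*h)) = (902 + h)*(1/(2*h)) = (902 + h)/(2*h))
l = 622840 (l = -664*(-938) + 8 = 622832 + 8 = 622840)
z(-223)/l + u(1045)/((955*(-844 + 101))) = -223/622840 + ((½)*(902 + 1045)/1045)/((955*(-844 + 101))) = -223*1/622840 + ((½)*(1/1045)*1947)/((955*(-743))) = -223/622840 + (177/190)/(-709565) = -223/622840 + (177/190)*(-1/709565) = -223/622840 - 177/134817350 = -3017451173/8396963827400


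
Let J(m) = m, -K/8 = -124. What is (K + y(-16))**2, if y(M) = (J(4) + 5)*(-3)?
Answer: 931225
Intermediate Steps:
K = 992 (K = -8*(-124) = 992)
y(M) = -27 (y(M) = (4 + 5)*(-3) = 9*(-3) = -27)
(K + y(-16))**2 = (992 - 27)**2 = 965**2 = 931225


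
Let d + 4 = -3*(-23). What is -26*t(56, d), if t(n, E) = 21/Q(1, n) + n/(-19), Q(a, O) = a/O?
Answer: -579488/19 ≈ -30499.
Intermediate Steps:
d = 65 (d = -4 - 3*(-23) = -4 + 69 = 65)
t(n, E) = 398*n/19 (t(n, E) = 21/((1/n)) + n/(-19) = 21/(1/n) + n*(-1/19) = 21*n - n/19 = 398*n/19)
-26*t(56, d) = -10348*56/19 = -26*22288/19 = -579488/19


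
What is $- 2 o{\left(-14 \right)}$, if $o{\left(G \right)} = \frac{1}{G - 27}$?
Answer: $\frac{2}{41} \approx 0.048781$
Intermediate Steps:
$o{\left(G \right)} = \frac{1}{-27 + G}$
$- 2 o{\left(-14 \right)} = - \frac{2}{-27 - 14} = - \frac{2}{-41} = \left(-2\right) \left(- \frac{1}{41}\right) = \frac{2}{41}$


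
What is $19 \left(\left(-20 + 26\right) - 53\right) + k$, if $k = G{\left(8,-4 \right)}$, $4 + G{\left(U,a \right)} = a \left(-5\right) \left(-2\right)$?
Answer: $-937$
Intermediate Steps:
$G{\left(U,a \right)} = -4 + 10 a$ ($G{\left(U,a \right)} = -4 + a \left(-5\right) \left(-2\right) = -4 + - 5 a \left(-2\right) = -4 + 10 a$)
$k = -44$ ($k = -4 + 10 \left(-4\right) = -4 - 40 = -44$)
$19 \left(\left(-20 + 26\right) - 53\right) + k = 19 \left(\left(-20 + 26\right) - 53\right) - 44 = 19 \left(6 - 53\right) - 44 = 19 \left(-47\right) - 44 = -893 - 44 = -937$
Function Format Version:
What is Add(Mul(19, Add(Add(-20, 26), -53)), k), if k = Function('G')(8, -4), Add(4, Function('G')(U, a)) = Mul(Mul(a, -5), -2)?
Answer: -937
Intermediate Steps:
Function('G')(U, a) = Add(-4, Mul(10, a)) (Function('G')(U, a) = Add(-4, Mul(Mul(a, -5), -2)) = Add(-4, Mul(Mul(-5, a), -2)) = Add(-4, Mul(10, a)))
k = -44 (k = Add(-4, Mul(10, -4)) = Add(-4, -40) = -44)
Add(Mul(19, Add(Add(-20, 26), -53)), k) = Add(Mul(19, Add(Add(-20, 26), -53)), -44) = Add(Mul(19, Add(6, -53)), -44) = Add(Mul(19, -47), -44) = Add(-893, -44) = -937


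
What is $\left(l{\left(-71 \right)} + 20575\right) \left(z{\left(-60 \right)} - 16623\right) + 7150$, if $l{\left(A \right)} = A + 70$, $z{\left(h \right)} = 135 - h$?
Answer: $-337982522$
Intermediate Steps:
$l{\left(A \right)} = 70 + A$
$\left(l{\left(-71 \right)} + 20575\right) \left(z{\left(-60 \right)} - 16623\right) + 7150 = \left(\left(70 - 71\right) + 20575\right) \left(\left(135 - -60\right) - 16623\right) + 7150 = \left(-1 + 20575\right) \left(\left(135 + 60\right) - 16623\right) + 7150 = 20574 \left(195 - 16623\right) + 7150 = 20574 \left(-16428\right) + 7150 = -337989672 + 7150 = -337982522$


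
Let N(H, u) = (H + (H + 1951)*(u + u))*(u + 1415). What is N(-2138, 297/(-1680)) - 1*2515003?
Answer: -853987672627/156800 ≈ -5.4464e+6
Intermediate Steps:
N(H, u) = (1415 + u)*(H + 2*u*(1951 + H)) (N(H, u) = (H + (1951 + H)*(2*u))*(1415 + u) = (H + 2*u*(1951 + H))*(1415 + u) = (1415 + u)*(H + 2*u*(1951 + H)))
N(-2138, 297/(-1680)) - 1*2515003 = (1415*(-2138) + 3902*(297/(-1680))² + 5521330*(297/(-1680)) + 2*(-2138)*(297/(-1680))² + 2831*(-2138)*(297/(-1680))) - 1*2515003 = (-3025270 + 3902*(297*(-1/1680))² + 5521330*(297*(-1/1680)) + 2*(-2138)*(297*(-1/1680))² + 2831*(-2138)*(297*(-1/1680))) - 2515003 = (-3025270 + 3902*(-99/560)² + 5521330*(-99/560) + 2*(-2138)*(-99/560)² + 2831*(-2138)*(-99/560)) - 2515003 = (-3025270 + 3902*(9801/313600) - 54661167/56 + 2*(-2138)*(9801/313600) + 299607561/280) - 2515003 = (-3025270 + 19121751/156800 - 54661167/56 - 10477269/78400 + 299607561/280) - 2515003 = -459635202227/156800 - 2515003 = -853987672627/156800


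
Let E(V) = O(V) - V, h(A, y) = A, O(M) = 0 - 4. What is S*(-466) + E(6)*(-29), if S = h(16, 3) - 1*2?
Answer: -6234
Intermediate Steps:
O(M) = -4
S = 14 (S = 16 - 1*2 = 16 - 2 = 14)
E(V) = -4 - V
S*(-466) + E(6)*(-29) = 14*(-466) + (-4 - 1*6)*(-29) = -6524 + (-4 - 6)*(-29) = -6524 - 10*(-29) = -6524 + 290 = -6234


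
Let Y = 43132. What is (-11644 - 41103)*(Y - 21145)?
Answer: -1159748289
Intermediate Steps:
(-11644 - 41103)*(Y - 21145) = (-11644 - 41103)*(43132 - 21145) = -52747*21987 = -1159748289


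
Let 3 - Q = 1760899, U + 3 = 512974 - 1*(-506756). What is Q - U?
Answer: -2780623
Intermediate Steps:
U = 1019727 (U = -3 + (512974 - 1*(-506756)) = -3 + (512974 + 506756) = -3 + 1019730 = 1019727)
Q = -1760896 (Q = 3 - 1*1760899 = 3 - 1760899 = -1760896)
Q - U = -1760896 - 1*1019727 = -1760896 - 1019727 = -2780623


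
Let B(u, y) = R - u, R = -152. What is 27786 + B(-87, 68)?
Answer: 27721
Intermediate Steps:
B(u, y) = -152 - u
27786 + B(-87, 68) = 27786 + (-152 - 1*(-87)) = 27786 + (-152 + 87) = 27786 - 65 = 27721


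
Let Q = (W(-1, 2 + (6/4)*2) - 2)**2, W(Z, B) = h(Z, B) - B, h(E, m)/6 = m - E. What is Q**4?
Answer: 500246412961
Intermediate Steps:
h(E, m) = -6*E + 6*m (h(E, m) = 6*(m - E) = -6*E + 6*m)
W(Z, B) = -6*Z + 5*B (W(Z, B) = (-6*Z + 6*B) - B = -6*Z + 5*B)
Q = 841 (Q = ((-6*(-1) + 5*(2 + (6/4)*2)) - 2)**2 = ((6 + 5*(2 + (6*(1/4))*2)) - 2)**2 = ((6 + 5*(2 + (3/2)*2)) - 2)**2 = ((6 + 5*(2 + 3)) - 2)**2 = ((6 + 5*5) - 2)**2 = ((6 + 25) - 2)**2 = (31 - 2)**2 = 29**2 = 841)
Q**4 = 841**4 = 500246412961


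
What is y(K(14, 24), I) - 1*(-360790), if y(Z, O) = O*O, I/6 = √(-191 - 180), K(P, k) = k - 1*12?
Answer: 347434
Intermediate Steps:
K(P, k) = -12 + k (K(P, k) = k - 12 = -12 + k)
I = 6*I*√371 (I = 6*√(-191 - 180) = 6*√(-371) = 6*(I*√371) = 6*I*√371 ≈ 115.57*I)
y(Z, O) = O²
y(K(14, 24), I) - 1*(-360790) = (6*I*√371)² - 1*(-360790) = -13356 + 360790 = 347434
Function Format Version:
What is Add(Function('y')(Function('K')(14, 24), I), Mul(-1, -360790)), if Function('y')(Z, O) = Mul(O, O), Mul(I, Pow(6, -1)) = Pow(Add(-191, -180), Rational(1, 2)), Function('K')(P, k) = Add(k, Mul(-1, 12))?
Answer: 347434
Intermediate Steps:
Function('K')(P, k) = Add(-12, k) (Function('K')(P, k) = Add(k, -12) = Add(-12, k))
I = Mul(6, I, Pow(371, Rational(1, 2))) (I = Mul(6, Pow(Add(-191, -180), Rational(1, 2))) = Mul(6, Pow(-371, Rational(1, 2))) = Mul(6, Mul(I, Pow(371, Rational(1, 2)))) = Mul(6, I, Pow(371, Rational(1, 2))) ≈ Mul(115.57, I))
Function('y')(Z, O) = Pow(O, 2)
Add(Function('y')(Function('K')(14, 24), I), Mul(-1, -360790)) = Add(Pow(Mul(6, I, Pow(371, Rational(1, 2))), 2), Mul(-1, -360790)) = Add(-13356, 360790) = 347434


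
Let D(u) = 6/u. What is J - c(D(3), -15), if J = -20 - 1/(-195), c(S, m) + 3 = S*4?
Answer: -4874/195 ≈ -24.995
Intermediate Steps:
c(S, m) = -3 + 4*S (c(S, m) = -3 + S*4 = -3 + 4*S)
J = -3899/195 (J = -20 - 1*(-1/195) = -20 + 1/195 = -3899/195 ≈ -19.995)
J - c(D(3), -15) = -3899/195 - (-3 + 4*(6/3)) = -3899/195 - (-3 + 4*(6*(⅓))) = -3899/195 - (-3 + 4*2) = -3899/195 - (-3 + 8) = -3899/195 - 1*5 = -3899/195 - 5 = -4874/195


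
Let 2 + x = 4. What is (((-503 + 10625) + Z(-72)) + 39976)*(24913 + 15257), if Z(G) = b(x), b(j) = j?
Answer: 2012517000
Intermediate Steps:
x = 2 (x = -2 + 4 = 2)
Z(G) = 2
(((-503 + 10625) + Z(-72)) + 39976)*(24913 + 15257) = (((-503 + 10625) + 2) + 39976)*(24913 + 15257) = ((10122 + 2) + 39976)*40170 = (10124 + 39976)*40170 = 50100*40170 = 2012517000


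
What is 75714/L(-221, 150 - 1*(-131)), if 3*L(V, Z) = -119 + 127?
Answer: 113571/4 ≈ 28393.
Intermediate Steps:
L(V, Z) = 8/3 (L(V, Z) = (-119 + 127)/3 = (1/3)*8 = 8/3)
75714/L(-221, 150 - 1*(-131)) = 75714/(8/3) = 75714*(3/8) = 113571/4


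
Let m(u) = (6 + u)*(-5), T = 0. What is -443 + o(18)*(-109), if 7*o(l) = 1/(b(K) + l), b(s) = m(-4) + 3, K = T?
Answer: -34220/77 ≈ -444.42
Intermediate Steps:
m(u) = -30 - 5*u
K = 0
b(s) = -7 (b(s) = (-30 - 5*(-4)) + 3 = (-30 + 20) + 3 = -10 + 3 = -7)
o(l) = 1/(7*(-7 + l))
-443 + o(18)*(-109) = -443 + (1/(7*(-7 + 18)))*(-109) = -443 + ((⅐)/11)*(-109) = -443 + ((⅐)*(1/11))*(-109) = -443 + (1/77)*(-109) = -443 - 109/77 = -34220/77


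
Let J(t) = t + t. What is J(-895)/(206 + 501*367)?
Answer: -1790/184073 ≈ -0.0097244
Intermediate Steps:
J(t) = 2*t
J(-895)/(206 + 501*367) = (2*(-895))/(206 + 501*367) = -1790/(206 + 183867) = -1790/184073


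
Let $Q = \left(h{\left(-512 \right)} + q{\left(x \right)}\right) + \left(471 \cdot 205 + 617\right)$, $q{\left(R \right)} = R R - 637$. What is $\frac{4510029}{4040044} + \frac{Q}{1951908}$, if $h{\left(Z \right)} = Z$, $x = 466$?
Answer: $\frac{419517442717}{328574758498} \approx 1.2768$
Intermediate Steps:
$q{\left(R \right)} = -637 + R^{2}$ ($q{\left(R \right)} = R^{2} - 637 = -637 + R^{2}$)
$Q = 313179$ ($Q = \left(-512 - \left(637 - 466^{2}\right)\right) + \left(471 \cdot 205 + 617\right) = \left(-512 + \left(-637 + 217156\right)\right) + \left(96555 + 617\right) = \left(-512 + 216519\right) + 97172 = 216007 + 97172 = 313179$)
$\frac{4510029}{4040044} + \frac{Q}{1951908} = \frac{4510029}{4040044} + \frac{313179}{1951908} = 4510029 \cdot \frac{1}{4040044} + 313179 \cdot \frac{1}{1951908} = \frac{4510029}{4040044} + \frac{104393}{650636} = \frac{419517442717}{328574758498}$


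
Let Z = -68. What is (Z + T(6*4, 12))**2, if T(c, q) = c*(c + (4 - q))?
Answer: 99856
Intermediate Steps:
T(c, q) = c*(4 + c - q)
(Z + T(6*4, 12))**2 = (-68 + (6*4)*(4 + 6*4 - 1*12))**2 = (-68 + 24*(4 + 24 - 12))**2 = (-68 + 24*16)**2 = (-68 + 384)**2 = 316**2 = 99856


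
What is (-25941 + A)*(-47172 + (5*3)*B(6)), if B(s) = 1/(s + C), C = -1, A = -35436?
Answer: 2895091713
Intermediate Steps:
B(s) = 1/(-1 + s) (B(s) = 1/(s - 1) = 1/(-1 + s))
(-25941 + A)*(-47172 + (5*3)*B(6)) = (-25941 - 35436)*(-47172 + (5*3)/(-1 + 6)) = -61377*(-47172 + 15/5) = -61377*(-47172 + 15*(⅕)) = -61377*(-47172 + 3) = -61377*(-47169) = 2895091713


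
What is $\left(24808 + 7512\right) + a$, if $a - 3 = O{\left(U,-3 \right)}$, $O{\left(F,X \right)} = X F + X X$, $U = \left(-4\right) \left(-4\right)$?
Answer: $32284$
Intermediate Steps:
$U = 16$
$O{\left(F,X \right)} = X^{2} + F X$ ($O{\left(F,X \right)} = F X + X^{2} = X^{2} + F X$)
$a = -36$ ($a = 3 - 3 \left(16 - 3\right) = 3 - 39 = -36$)
$\left(24808 + 7512\right) + a = \left(24808 + 7512\right) - 36 = 32320 - 36 = 32284$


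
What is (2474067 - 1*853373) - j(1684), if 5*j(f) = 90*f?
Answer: 1590382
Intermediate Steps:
j(f) = 18*f (j(f) = (90*f)/5 = 18*f)
(2474067 - 1*853373) - j(1684) = (2474067 - 1*853373) - 18*1684 = (2474067 - 853373) - 1*30312 = 1620694 - 30312 = 1590382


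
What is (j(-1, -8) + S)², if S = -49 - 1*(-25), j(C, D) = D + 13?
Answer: 361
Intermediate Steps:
j(C, D) = 13 + D
S = -24 (S = -49 + 25 = -24)
(j(-1, -8) + S)² = ((13 - 8) - 24)² = (5 - 24)² = (-19)² = 361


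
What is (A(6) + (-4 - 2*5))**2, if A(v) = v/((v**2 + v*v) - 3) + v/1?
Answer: 33124/529 ≈ 62.616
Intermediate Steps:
A(v) = v + v/(-3 + 2*v**2) (A(v) = v/((v**2 + v**2) - 3) + v*1 = v/(2*v**2 - 3) + v = v/(-3 + 2*v**2) + v = v + v/(-3 + 2*v**2))
(A(6) + (-4 - 2*5))**2 = (2*6*(-1 + 6**2)/(-3 + 2*6**2) + (-4 - 2*5))**2 = (2*6*(-1 + 36)/(-3 + 2*36) + (-4 - 10))**2 = (2*6*35/(-3 + 72) - 14)**2 = (2*6*35/69 - 14)**2 = (2*6*(1/69)*35 - 14)**2 = (140/23 - 14)**2 = (-182/23)**2 = 33124/529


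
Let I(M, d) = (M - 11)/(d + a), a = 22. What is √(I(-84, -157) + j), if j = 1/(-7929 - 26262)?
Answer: √822612666/34191 ≈ 0.83885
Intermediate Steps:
j = -1/34191 (j = 1/(-34191) = -1/34191 ≈ -2.9247e-5)
I(M, d) = (-11 + M)/(22 + d) (I(M, d) = (M - 11)/(d + 22) = (-11 + M)/(22 + d))
√(I(-84, -157) + j) = √((-11 - 84)/(22 - 157) - 1/34191) = √(-95/(-135) - 1/34191) = √(-1/135*(-95) - 1/34191) = √(19/27 - 1/34191) = √(72178/102573) = √822612666/34191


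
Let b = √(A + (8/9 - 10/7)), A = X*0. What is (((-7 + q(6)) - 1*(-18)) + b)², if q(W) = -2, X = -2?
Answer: (189 + I*√238)²/441 ≈ 80.46 + 13.223*I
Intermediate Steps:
A = 0 (A = -2*0 = 0)
b = I*√238/21 (b = √(0 + (8/9 - 10/7)) = √(0 - 34/63) = √(-34/63) = I*√238/21 ≈ 0.73463*I)
(((-7 + q(6)) - 1*(-18)) + b)² = (((-7 - 2) - 1*(-18)) + I*√238/21)² = ((-9 + 18) + I*√238/21)² = (9 + I*√238/21)²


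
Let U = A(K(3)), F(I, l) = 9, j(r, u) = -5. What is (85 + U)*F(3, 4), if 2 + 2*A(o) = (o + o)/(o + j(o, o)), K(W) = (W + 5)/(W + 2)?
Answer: 12780/17 ≈ 751.76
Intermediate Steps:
K(W) = (5 + W)/(2 + W)
A(o) = -1 + o/(-5 + o) (A(o) = -1 + ((o + o)/(o - 5))/2 = -1 + ((2*o)/(-5 + o))/2 = -1 + (2*o/(-5 + o))/2 = -1 + o/(-5 + o))
U = -25/17 (U = 5/(-5 + (5 + 3)/(2 + 3)) = 5/(-5 + 8/5) = 5/(-17/5) = 5*(-5/17) = -25/17 ≈ -1.4706)
(85 + U)*F(3, 4) = (85 - 25/17)*9 = (1420/17)*9 = 12780/17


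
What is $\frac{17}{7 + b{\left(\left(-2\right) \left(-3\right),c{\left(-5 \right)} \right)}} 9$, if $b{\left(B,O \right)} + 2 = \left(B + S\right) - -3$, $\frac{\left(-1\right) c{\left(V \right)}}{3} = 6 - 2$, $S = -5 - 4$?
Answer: $\frac{153}{5} \approx 30.6$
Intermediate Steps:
$S = -9$
$c{\left(V \right)} = -12$ ($c{\left(V \right)} = - 3 \left(6 - 2\right) = \left(-3\right) 4 = -12$)
$b{\left(B,O \right)} = -8 + B$ ($b{\left(B,O \right)} = -2 + \left(\left(B - 9\right) - -3\right) = -2 + \left(\left(-9 + B\right) + 3\right) = -2 + \left(-6 + B\right) = -8 + B$)
$\frac{17}{7 + b{\left(\left(-2\right) \left(-3\right),c{\left(-5 \right)} \right)}} 9 = \frac{17}{7 - 2} \cdot 9 = \frac{17}{5} \cdot 9 = \frac{153}{5}$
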